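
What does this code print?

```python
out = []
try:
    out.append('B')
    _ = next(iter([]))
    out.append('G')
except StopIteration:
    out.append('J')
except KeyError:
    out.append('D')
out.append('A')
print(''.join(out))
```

Execution trace: 'B' (try body) → 'J' (except StopIteration) → 'A' (after the try/except). Output: BJA

Answer: BJA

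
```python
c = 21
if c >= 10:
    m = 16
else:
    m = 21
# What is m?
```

Trace:
`c = 21` → c = 21
`if c >= 10: ...` → c >= 10 is True → m = 16
So m = 16

Answer: 16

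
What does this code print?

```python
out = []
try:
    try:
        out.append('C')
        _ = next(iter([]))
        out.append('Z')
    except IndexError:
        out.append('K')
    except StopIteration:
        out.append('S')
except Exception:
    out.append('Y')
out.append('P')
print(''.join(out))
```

Execution trace: 'C' (inner try body) → 'S' (inner except StopIteration) → 'P' (after the try/except). Output: CSP

Answer: CSP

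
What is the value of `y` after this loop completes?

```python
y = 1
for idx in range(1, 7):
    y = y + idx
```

Start at 1, add 1 through 6
`y` takes the values: 1 → 2 → 4 → 7 → 11 → 16 → 22

Answer: 22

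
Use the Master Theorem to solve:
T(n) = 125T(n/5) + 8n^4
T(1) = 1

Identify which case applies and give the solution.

a=125, b=5, f(n)=8n^4. log_5(125) = 3. Since c=4 > 3 and the regularity condition holds (125(n/5)^4 = (125/5^4)n^4 with 125/5^4 < 1), Case 3 applies: T(n) = Θ(f(n)) = O(n^4).

Answer: O(n^4) - Case 3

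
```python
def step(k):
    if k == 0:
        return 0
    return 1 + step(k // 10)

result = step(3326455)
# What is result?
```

Count of digits of 3326455: 7

Answer: 7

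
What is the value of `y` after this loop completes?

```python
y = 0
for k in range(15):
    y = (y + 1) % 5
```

Increment mod 5, 15 times = 0
`y` takes the values: 0 → 1 → 2 → 3 → 4 → 0 → 1 → 2 → 3 → 4 → 0 → 1 → 2 → 3 → 4 → 0

Answer: 0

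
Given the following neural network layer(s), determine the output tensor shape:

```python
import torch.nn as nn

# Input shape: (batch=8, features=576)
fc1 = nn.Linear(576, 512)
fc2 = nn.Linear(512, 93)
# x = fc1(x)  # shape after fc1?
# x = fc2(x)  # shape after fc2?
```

Input: (8, 576) -> after fc1: (8, 512) -> Output: (8, 93)

Answer: (8, 93)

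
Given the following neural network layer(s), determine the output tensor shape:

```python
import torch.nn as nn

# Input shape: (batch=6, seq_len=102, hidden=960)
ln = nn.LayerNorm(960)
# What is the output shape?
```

Input: (6, 102, 960) -> Output: (6, 102, 960)

Answer: (6, 102, 960)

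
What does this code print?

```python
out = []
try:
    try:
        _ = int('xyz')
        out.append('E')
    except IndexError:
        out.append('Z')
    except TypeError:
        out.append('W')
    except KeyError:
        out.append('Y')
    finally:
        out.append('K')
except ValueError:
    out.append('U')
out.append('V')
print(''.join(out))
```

Execution trace: 'K' (finally) → 'U' (outer except ValueError) → 'V' (after the try/except). Output: KUV

Answer: KUV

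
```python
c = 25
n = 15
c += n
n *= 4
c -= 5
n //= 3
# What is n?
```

Trace:
`c = 25` → c = 25
`n = 15` → n = 15
`c += n` → c = 40
`n *= 4` → n = 60
`c -= 5` → c = 35
`n //= 3` → n = 20
So n = 20

Answer: 20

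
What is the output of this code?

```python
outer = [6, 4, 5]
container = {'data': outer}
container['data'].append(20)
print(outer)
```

Key concept: dict holds reference to list.
Step by step:
`outer = [6, 4, 5]` → outer = [6, 4, 5]
`container = {'data': outer}` → container = {'data': [6, 4, 5]}
`container['data'].append(20)` → outer = [6, 4, 5, 20]; container = {'data': [6, 4, 5, 20]}
`print(outer)` → prints [6, 4, 5, 20]

Answer: [6, 4, 5, 20]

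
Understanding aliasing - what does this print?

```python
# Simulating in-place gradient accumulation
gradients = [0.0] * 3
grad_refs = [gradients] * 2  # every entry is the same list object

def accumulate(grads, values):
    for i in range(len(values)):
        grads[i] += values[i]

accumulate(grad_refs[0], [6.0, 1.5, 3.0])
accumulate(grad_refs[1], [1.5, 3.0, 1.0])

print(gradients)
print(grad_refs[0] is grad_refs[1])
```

Key concept: gradient accumulation aliasing.
Step by step:
`gradients = [0.0] * 3` → gradients = [0.0, 0.0, 0.0]
`grad_refs = [gradients] * 2` → grad_refs = [[0.0, 0.0, 0.0], [0.0, 0.0, 0.0]]
`accumulate(grad_refs[0], [6.0, 1.5, 3.0])` → gradients = [6.0, 1.5, 3.0]; grad_refs = [[6.0, 1.5, 3.0], [6.0, 1.5, 3.0]]
`accumulate(grad_refs[1], [1.5, 3.0, 1.0])` → gradients = [7.5, 4.5, 4.0]; grad_refs = [[7.5, 4.5, 4.0], [7.5, 4.5, 4.0]]
`print(gradients)` → prints [7.5, 4.5, 4.0]
`print(grad_refs[0] is grad_refs[1])` → prints True

Answer:
[7.5, 4.5, 4.0]
True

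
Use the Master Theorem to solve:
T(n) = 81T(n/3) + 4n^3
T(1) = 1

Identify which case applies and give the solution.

a=81, b=3, f(n)=4n^3. log_3(81) = 4. Since c=3 < 4, Case 1 applies: T(n) = Θ(n^log_b(a)) = O(n^4).

Answer: O(n^4) - Case 1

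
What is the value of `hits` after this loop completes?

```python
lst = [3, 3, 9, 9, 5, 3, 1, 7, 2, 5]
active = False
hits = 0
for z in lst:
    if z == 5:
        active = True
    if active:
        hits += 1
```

Count elements after first 5 in [3, 3, 9, 9, 5, 3, 1, 7, 2, 5]
`hits` takes the values: 0 → 1 → 2 → 3 → 4 → 5 → 6

Answer: 6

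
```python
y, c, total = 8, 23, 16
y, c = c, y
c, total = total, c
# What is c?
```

Trace:
`y, c, total = 8, 23, 16` → y = 8; c = 23; total = 16
`y, c = c, y` → y = 23; c = 8
`c, total = total, c` → c = 16; total = 8
So c = 16

Answer: 16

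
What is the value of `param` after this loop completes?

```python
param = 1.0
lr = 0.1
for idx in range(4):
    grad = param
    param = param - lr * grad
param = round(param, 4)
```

Gradient descent: w = 1.0 * (1 - 0.1)^4
`param` takes the values: 1.0 → 0.9 → 0.81 → 0.729 → 0.6561

Answer: 0.6561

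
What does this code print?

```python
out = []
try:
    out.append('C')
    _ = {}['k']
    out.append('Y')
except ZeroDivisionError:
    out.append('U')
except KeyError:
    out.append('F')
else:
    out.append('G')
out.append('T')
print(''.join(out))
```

Execution trace: 'C' (try body) → 'F' (except KeyError) → 'T' (after the try/except). Output: CFT

Answer: CFT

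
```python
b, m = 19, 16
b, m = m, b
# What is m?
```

Trace:
`b, m = 19, 16` → b = 19; m = 16
`b, m = m, b` → b = 16; m = 19
So m = 19

Answer: 19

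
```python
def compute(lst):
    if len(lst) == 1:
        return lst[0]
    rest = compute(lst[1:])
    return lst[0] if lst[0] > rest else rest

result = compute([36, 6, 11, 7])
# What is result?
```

Recursive max over [36, 6, 11, 7] = 36

Answer: 36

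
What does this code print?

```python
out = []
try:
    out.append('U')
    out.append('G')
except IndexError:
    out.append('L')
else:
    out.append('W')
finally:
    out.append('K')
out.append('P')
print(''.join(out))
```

Execution trace: 'U' (try body) → 'G' (try body, no exception) → 'W' (else) → 'K' (finally) → 'P' (after the try/except). Output: UGWKP

Answer: UGWKP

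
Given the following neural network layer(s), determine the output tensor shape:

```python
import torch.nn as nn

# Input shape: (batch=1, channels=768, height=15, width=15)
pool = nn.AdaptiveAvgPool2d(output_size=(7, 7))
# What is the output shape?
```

Input: (1, 768, 15, 15) -> Output: (1, 768, 7, 7)

Answer: (1, 768, 7, 7)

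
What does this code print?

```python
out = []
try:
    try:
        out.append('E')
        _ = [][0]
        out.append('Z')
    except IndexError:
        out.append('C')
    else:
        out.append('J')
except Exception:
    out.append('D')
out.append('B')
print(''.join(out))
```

Execution trace: 'E' (inner try body) → 'C' (inner except IndexError) → 'B' (after the try/except). Output: ECB

Answer: ECB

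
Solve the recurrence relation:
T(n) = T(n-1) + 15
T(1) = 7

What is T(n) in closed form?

Unrolling: T(n) = T(1) + 15·(n-1) = 7 + 15(n-1) = 15n - 8.

Answer: T(n) = 15n - 8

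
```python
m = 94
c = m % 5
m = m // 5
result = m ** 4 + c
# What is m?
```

Trace:
`m = 94` → m = 94
`c = m % 5` → c = 4
`m = m // 5` → m = 18
`result = m ** 4 + c` → result = 104980
So m = 18

Answer: 18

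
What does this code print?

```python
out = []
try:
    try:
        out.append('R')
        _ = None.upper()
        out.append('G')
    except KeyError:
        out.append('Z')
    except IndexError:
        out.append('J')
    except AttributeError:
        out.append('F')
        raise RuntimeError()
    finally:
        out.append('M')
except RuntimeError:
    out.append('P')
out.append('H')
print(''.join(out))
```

Execution trace: 'R' (inner try body) → 'F' (inner except AttributeError) → 'M' (inner finally) → 'P' (outer except RuntimeError) → 'H' (after the try/except). Output: RFMPH

Answer: RFMPH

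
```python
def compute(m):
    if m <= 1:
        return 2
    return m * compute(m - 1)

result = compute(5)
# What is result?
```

compute(5) = 5 * 4 * 3 * 2 * 2 = 240

Answer: 240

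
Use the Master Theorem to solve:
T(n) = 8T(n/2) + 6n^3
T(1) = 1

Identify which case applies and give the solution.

a=8, b=2, f(n)=6n^3. log_2(8) = 3. Since c=3 = 3, Case 2 applies: T(n) = Θ(n^log_b(a) · log n) = O(n^3 log n).

Answer: O(n^3 log n) - Case 2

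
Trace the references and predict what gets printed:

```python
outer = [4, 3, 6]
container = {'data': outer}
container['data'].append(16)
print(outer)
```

Key concept: dict holds reference to list.
Step by step:
`outer = [4, 3, 6]` → outer = [4, 3, 6]
`container = {'data': outer}` → container = {'data': [4, 3, 6]}
`container['data'].append(16)` → outer = [4, 3, 6, 16]; container = {'data': [4, 3, 6, 16]}
`print(outer)` → prints [4, 3, 6, 16]

Answer: [4, 3, 6, 16]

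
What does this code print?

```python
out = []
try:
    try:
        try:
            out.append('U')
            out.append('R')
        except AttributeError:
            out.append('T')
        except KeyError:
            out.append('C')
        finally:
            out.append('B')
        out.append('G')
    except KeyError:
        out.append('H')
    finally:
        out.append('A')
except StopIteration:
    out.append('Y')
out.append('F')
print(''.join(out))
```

Execution trace: 'U' (inner try body) → 'R' (inner try body, no exception) → 'B' (inner finally) → 'G' (try body, no exception) → 'A' (finally) → 'F' (after the try/except). Output: URBGAF

Answer: URBGAF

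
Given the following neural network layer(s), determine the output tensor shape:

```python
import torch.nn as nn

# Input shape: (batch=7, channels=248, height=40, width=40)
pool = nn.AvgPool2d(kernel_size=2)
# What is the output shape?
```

Input: (7, 248, 40, 40) -> Output: (7, 248, 20, 20)

Answer: (7, 248, 20, 20)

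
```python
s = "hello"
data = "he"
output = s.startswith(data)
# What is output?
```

Trace:
`s = "hello"` → s = 'hello'
`data = "he"` → data = 'he'
`output = s.startswith(data)` → output = True
So output = True

Answer: True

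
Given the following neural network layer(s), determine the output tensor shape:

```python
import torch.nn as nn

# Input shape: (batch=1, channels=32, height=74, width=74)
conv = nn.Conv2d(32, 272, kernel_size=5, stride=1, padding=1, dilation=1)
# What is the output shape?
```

Input: (1, 32, 74, 74) -> Output: (1, 272, 72, 72)

Answer: (1, 272, 72, 72)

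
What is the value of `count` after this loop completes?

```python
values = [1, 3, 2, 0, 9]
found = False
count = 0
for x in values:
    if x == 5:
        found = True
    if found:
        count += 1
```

Count elements after first 5 in [1, 3, 2, 0, 9]
`count` takes the values: 0

Answer: 0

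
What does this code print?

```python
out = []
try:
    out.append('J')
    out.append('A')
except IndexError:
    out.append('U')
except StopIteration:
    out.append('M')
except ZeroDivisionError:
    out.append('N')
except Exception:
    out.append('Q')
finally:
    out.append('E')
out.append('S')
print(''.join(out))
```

Execution trace: 'J' (try body) → 'A' (try body, no exception) → 'E' (finally) → 'S' (after the try/except). Output: JAES

Answer: JAES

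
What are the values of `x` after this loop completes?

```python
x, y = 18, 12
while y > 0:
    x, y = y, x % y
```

GCD of 18 and 12
`x` takes the values: 18 → 12 → 6

Answer: 6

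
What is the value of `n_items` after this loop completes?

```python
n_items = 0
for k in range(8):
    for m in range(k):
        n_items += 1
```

Triangle number: 0+1+2+...+7
`n_items` takes the values: 0 → 1 → 2 → 3 → 4 → 5 → 6 → 7 → 8 → 9 → 10 → 11 → 12 → 13 → 14 → 15 → 16 → 17 → 18 → 19 → 20 → 21 → 22 → 23 → 24 → 25 → 26 → 27 → 28

Answer: 28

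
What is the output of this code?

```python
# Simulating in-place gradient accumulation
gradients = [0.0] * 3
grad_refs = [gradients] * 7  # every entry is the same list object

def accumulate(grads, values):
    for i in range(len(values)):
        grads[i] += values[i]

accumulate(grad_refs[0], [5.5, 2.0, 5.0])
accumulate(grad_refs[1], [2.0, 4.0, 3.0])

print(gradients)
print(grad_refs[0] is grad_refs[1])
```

Key concept: gradient accumulation aliasing.
Step by step:
`gradients = [0.0] * 3` → gradients = [0.0, 0.0, 0.0]
`grad_refs = [gradients] * 7` → grad_refs = [[0.0, 0.0, 0.0], [0.0, 0.0, 0.0], [0.0, 0.0, 0.0], [0.0, 0.0, 0.0], [0.0, 0.0, 0.0], [0.0, 0.0, 0.0], [0.0, 0.0, 0.0]]
`accumulate(grad_refs[0], [5.5, 2.0, 5.0])` → gradients = [5.5, 2.0, 5.0]; grad_refs = [[5.5, 2.0, 5.0], [5.5, 2.0, 5.0], [5.5, 2.0, 5.0], [5.5, 2.0, 5.0], [5.5, 2.0, 5.0], [5.5, 2.0, 5.0], [5.5, 2.0, 5.0]]
`accumulate(grad_refs[1], [2.0, 4.0, 3.0])` → gradients = [7.5, 6.0, 8.0]; grad_refs = [[7.5, 6.0, 8.0], [7.5, 6.0, 8.0], [7.5, 6.0, 8.0], [7.5, 6.0, 8.0], [7.5, 6.0, 8.0], [7.5, 6.0, 8.0], [7.5, 6.0, 8.0]]
`print(gradients)` → prints [7.5, 6.0, 8.0]
`print(grad_refs[0] is grad_refs[1])` → prints True

Answer:
[7.5, 6.0, 8.0]
True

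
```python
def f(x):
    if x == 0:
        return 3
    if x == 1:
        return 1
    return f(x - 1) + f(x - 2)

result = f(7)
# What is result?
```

Build up from base cases: f(0)=3, f(1)=1, f(2)=4, f(3)=5, f(4)=9, f(5)=14, f(6)=23, ..., f(7)=37

Answer: 37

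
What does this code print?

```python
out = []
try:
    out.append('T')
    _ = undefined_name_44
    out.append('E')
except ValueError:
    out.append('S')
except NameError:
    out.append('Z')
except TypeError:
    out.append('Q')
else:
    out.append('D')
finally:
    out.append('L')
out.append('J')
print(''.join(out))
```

Execution trace: 'T' (try body) → 'Z' (except NameError) → 'L' (finally) → 'J' (after the try/except). Output: TZLJ

Answer: TZLJ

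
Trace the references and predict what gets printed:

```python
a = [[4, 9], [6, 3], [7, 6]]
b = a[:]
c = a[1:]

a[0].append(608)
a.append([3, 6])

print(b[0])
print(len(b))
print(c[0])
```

Key concept: slice with nested mutation.
Step by step:
`a = [[4, 9], [6, 3], [7, 6]]` → a = [[4, 9], [6, 3], [7, 6]]
`b = a[:]` → b = [[4, 9], [6, 3], [7, 6]]
`c = a[1:]` → c = [[6, 3], [7, 6]]
`a[0].append(608)` → a = [[4, 9, 608], [6, 3], [7, 6]]; b = [[4, 9, 608], [6, 3], [7, 6]]
`a.append([3, 6])` → a = [[4, 9, 608], [6, 3], [7, 6], [3, 6]]
`print(b[0])` → prints [4, 9, 608]
`print(len(b))` → prints 3
`print(c[0])` → prints [6, 3]

Answer:
[4, 9, 608]
3
[6, 3]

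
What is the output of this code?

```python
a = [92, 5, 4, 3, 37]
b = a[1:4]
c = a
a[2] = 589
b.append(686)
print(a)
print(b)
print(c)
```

Key concept: slice vs alias.
Step by step:
`a = [92, 5, 4, 3, 37]` → a = [92, 5, 4, 3, 37]
`b = a[1:4]` → b = [5, 4, 3]
`c = a` → c = [92, 5, 4, 3, 37] (same object as a)
`a[2] = 589` → a = [92, 5, 589, 3, 37] (same object as c); c = [92, 5, 589, 3, 37] (same object as a)
`b.append(686)` → b = [5, 4, 3, 686]
`print(a)` → prints [92, 5, 589, 3, 37]
`print(b)` → prints [5, 4, 3, 686]
`print(c)` → prints [92, 5, 589, 3, 37]

Answer:
[92, 5, 589, 3, 37]
[5, 4, 3, 686]
[92, 5, 589, 3, 37]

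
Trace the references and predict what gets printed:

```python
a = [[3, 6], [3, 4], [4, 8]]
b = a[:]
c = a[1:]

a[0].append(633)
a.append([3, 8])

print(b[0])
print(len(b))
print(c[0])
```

Key concept: slice with nested mutation.
Step by step:
`a = [[3, 6], [3, 4], [4, 8]]` → a = [[3, 6], [3, 4], [4, 8]]
`b = a[:]` → b = [[3, 6], [3, 4], [4, 8]]
`c = a[1:]` → c = [[3, 4], [4, 8]]
`a[0].append(633)` → a = [[3, 6, 633], [3, 4], [4, 8]]; b = [[3, 6, 633], [3, 4], [4, 8]]
`a.append([3, 8])` → a = [[3, 6, 633], [3, 4], [4, 8], [3, 8]]
`print(b[0])` → prints [3, 6, 633]
`print(len(b))` → prints 3
`print(c[0])` → prints [3, 4]

Answer:
[3, 6, 633]
3
[3, 4]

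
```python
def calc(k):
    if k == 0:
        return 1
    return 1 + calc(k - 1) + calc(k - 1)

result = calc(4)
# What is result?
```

calc(k) = 1 + 2·calc(k-1), calc(0)=1. Closed form: (1+1)·2^4 - 1 = 31.

Answer: 31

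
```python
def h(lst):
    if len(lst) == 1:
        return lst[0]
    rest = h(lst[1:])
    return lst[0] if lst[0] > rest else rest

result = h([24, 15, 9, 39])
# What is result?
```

Recursive max over [24, 15, 9, 39] = 39

Answer: 39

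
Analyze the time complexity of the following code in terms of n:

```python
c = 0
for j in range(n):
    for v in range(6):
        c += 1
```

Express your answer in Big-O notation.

Each loop level contributes: n × 1. Multiplying the contributions gives O(n).

Answer: O(n)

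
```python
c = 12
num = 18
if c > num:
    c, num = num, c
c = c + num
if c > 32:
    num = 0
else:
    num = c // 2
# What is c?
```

Trace:
`c = 12` → c = 12
`num = 18` → num = 18
`if c > num: ...` → c > num is False → no variable changes
`c = c + num` → c = 30
`if c > 32: ...` → c > 32 is False, take else branch → num = 15
So c = 30

Answer: 30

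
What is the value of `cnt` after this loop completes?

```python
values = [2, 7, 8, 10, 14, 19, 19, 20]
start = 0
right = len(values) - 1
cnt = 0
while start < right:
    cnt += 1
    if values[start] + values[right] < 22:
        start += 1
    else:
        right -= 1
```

Steps to find pair summing to 22
`cnt` takes the values: 0 → 1 → 2 → 3 → 4 → 5 → 6 → 7

Answer: 7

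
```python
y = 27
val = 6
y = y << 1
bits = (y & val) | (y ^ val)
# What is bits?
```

Trace:
`y = 27` → y = 27
`val = 6` → val = 6
`y = y << 1` → y = 54
`bits = (y & val) | (y ^ val)` → bits = 54
So bits = 54

Answer: 54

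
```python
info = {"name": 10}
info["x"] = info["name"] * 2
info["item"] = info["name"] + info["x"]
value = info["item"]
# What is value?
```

Trace:
`info = {"name": 10}` → info = {'name': 10}
`info["x"] = info["name"] * 2` → info = {'name': 10, 'x': 20}
`info["item"] = info["name"] + info["x"]` → info = {'name': 10, 'x': 20, 'item': 30}
`value = info["item"]` → value = 30
So value = 30

Answer: 30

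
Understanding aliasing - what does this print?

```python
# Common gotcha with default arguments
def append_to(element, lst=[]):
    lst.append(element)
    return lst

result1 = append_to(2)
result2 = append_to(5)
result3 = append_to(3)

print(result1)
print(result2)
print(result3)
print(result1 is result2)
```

Key concept: mutable default argument gotcha.
Step by step:
`result1 = append_to(2)` → result1 = [2]
`result2 = append_to(5)` → result1 = [2, 5] (same object as result2); result2 = [2, 5] (same object as result1)
`result3 = append_to(3)` → result1 = [2, 5, 3] (same object as result2, result3); result2 = [2, 5, 3] (same object as result1, result3); result3 = [2, 5, 3] (same object as result1, result2)
`print(result1)` → prints [2, 5, 3]
`print(result2)` → prints [2, 5, 3]
`print(result3)` → prints [2, 5, 3]
`print(result1 is result2)` → prints True

Answer:
[2, 5, 3]
[2, 5, 3]
[2, 5, 3]
True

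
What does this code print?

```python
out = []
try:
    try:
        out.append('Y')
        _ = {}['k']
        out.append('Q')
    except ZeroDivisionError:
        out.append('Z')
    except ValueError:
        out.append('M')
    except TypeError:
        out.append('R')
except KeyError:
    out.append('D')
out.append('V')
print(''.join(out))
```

Execution trace: 'Y' (try body) → 'D' (outer except KeyError) → 'V' (after the try/except). Output: YDV

Answer: YDV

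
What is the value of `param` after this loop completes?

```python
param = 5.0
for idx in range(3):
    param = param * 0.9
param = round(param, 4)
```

Exponential decay: 5.0 * 0.9^3
`param` takes the values: 5.0 → 4.5 → 4.05 → 3.645

Answer: 3.645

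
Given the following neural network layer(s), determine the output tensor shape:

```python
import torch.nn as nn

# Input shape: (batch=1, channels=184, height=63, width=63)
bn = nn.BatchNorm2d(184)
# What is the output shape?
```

Input: (1, 184, 63, 63) -> Output: (1, 184, 63, 63)

Answer: (1, 184, 63, 63)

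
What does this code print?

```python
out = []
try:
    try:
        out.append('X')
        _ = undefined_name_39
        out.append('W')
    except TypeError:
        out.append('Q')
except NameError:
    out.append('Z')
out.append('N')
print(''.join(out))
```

Execution trace: 'X' (inner try body) → 'Z' (outer except NameError) → 'N' (after the try/except). Output: XZN

Answer: XZN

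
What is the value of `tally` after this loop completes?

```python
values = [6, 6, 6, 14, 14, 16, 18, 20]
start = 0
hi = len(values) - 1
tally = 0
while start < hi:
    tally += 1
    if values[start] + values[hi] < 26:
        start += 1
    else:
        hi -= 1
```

Steps to find pair summing to 26
`tally` takes the values: 0 → 1 → 2 → 3 → 4 → 5 → 6 → 7

Answer: 7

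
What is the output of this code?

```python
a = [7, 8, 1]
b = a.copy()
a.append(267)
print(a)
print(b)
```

Key concept: list.copy() creates independent copy.
Step by step:
`a = [7, 8, 1]` → a = [7, 8, 1]
`b = a.copy()` → b = [7, 8, 1]
`a.append(267)` → a = [7, 8, 1, 267]
`print(a)` → prints [7, 8, 1, 267]
`print(b)` → prints [7, 8, 1]

Answer:
[7, 8, 1, 267]
[7, 8, 1]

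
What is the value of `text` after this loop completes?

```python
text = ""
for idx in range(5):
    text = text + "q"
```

Repeat 'q' 5 times
`text` takes the values: "" → "q" → "qq" → "qqq" → "qqqq" → "qqqqq"

Answer: "qqqqq"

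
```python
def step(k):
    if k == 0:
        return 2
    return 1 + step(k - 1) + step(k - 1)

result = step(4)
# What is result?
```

step(k) = 1 + 2·step(k-1), step(0)=2. Closed form: (2+1)·2^4 - 1 = 47.

Answer: 47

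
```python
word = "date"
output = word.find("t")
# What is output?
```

Trace:
`word = "date"` → word = 'date'
`output = word.find("t")` → output = 2
So output = 2

Answer: 2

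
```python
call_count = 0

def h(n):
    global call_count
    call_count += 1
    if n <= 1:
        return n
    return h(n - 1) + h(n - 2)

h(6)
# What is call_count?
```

Calls(n) = 1 + Calls(n-1) + Calls(n-2); Calls(0)=Calls(1)=1. For n=6 this gives 25.

Answer: 25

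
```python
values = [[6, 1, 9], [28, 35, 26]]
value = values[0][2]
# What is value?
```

Trace:
`values = [[6, 1, 9], [28, 35, 26]]` → values = [[6, 1, 9], [28, 35, 26]]
`value = values[0][2]` → value = 9
So value = 9

Answer: 9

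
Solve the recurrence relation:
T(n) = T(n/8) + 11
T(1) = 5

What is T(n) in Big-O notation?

Each step divides n by 8 and adds 11. After log_8(n) steps we reach T(1)=5. So T(n) = 11·log_8(n) + 5 = O(log n).

Answer: O(log n)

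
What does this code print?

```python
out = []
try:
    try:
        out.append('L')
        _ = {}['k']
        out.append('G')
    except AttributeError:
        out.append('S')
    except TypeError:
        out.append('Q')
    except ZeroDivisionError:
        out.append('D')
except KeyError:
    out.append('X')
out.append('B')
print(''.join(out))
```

Execution trace: 'L' (try body) → 'X' (outer except KeyError) → 'B' (after the try/except). Output: LXB

Answer: LXB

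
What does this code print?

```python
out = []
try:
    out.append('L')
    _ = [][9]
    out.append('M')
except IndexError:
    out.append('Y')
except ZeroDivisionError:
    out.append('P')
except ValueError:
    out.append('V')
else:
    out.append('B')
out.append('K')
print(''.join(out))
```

Execution trace: 'L' (try body) → 'Y' (except IndexError) → 'K' (after the try/except). Output: LYK

Answer: LYK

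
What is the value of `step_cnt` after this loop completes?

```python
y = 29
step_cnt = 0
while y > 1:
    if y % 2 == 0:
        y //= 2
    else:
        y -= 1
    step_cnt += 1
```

Steps to reduce 29 to 1
`step_cnt` takes the values: 0 → 1 → 2 → 3 → 4 → 5 → 6 → 7

Answer: 7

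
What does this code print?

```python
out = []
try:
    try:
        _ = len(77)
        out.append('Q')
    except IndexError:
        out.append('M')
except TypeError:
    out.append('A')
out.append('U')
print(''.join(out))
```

Execution trace: 'A' (outer except TypeError) → 'U' (after the try/except). Output: AU

Answer: AU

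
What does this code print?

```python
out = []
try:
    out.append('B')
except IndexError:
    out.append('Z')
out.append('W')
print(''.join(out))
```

Execution trace: 'B' (try body, no exception) → 'W' (after the try/except). Output: BW

Answer: BW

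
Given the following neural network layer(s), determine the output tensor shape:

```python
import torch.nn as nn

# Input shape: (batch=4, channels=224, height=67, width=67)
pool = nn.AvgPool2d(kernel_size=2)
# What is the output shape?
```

Input: (4, 224, 67, 67) -> Output: (4, 224, 33, 33)

Answer: (4, 224, 33, 33)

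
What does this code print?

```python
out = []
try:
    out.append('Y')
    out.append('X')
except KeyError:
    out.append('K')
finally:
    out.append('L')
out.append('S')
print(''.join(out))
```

Execution trace: 'Y' (try body) → 'X' (try body, no exception) → 'L' (finally) → 'S' (after the try/except). Output: YXLS

Answer: YXLS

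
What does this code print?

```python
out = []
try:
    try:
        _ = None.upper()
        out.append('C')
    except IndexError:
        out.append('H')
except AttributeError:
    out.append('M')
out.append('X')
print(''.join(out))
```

Execution trace: 'M' (outer except AttributeError) → 'X' (after the try/except). Output: MX

Answer: MX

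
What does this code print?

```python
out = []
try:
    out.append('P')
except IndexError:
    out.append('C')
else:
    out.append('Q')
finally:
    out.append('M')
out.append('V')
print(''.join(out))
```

Execution trace: 'P' (try body, no exception) → 'Q' (else) → 'M' (finally) → 'V' (after the try/except). Output: PQMV

Answer: PQMV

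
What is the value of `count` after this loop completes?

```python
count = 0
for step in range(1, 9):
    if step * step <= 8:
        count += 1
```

Count numbers where step² ≤ 8
`count` takes the values: 0 → 1 → 2

Answer: 2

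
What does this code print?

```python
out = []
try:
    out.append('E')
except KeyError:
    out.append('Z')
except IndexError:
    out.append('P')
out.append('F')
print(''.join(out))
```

Execution trace: 'E' (try body, no exception) → 'F' (after the try/except). Output: EF

Answer: EF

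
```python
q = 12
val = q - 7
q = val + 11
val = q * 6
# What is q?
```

Trace:
`q = 12` → q = 12
`val = q - 7` → val = 5
`q = val + 11` → q = 16
`val = q * 6` → val = 96
So q = 16

Answer: 16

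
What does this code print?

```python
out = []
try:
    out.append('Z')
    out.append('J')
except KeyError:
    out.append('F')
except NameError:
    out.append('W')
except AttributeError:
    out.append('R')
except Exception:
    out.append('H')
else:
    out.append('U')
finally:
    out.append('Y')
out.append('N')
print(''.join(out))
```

Execution trace: 'Z' (try body) → 'J' (try body, no exception) → 'U' (else) → 'Y' (finally) → 'N' (after the try/except). Output: ZJUYN

Answer: ZJUYN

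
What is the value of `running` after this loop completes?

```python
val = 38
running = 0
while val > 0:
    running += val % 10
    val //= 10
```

Sum digits of 38
`running` takes the values: 0 → 8 → 11

Answer: 11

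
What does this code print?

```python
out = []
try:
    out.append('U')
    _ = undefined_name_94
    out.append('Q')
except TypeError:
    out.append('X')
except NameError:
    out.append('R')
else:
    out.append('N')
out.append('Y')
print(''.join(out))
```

Execution trace: 'U' (try body) → 'R' (except NameError) → 'Y' (after the try/except). Output: URY

Answer: URY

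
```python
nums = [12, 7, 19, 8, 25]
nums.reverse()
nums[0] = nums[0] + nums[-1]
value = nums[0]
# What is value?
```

Trace:
`nums = [12, 7, 19, 8, 25]` → nums = [12, 7, 19, 8, 25]
`nums.reverse()` → nums = [25, 8, 19, 7, 12]
`nums[0] = nums[0] + nums[-1]` → nums = [37, 8, 19, 7, 12]
`value = nums[0]` → value = 37
So value = 37

Answer: 37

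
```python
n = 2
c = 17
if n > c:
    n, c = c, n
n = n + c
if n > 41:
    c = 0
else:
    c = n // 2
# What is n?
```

Trace:
`n = 2` → n = 2
`c = 17` → c = 17
`if n > c: ...` → n > c is False → no variable changes
`n = n + c` → n = 19
`if n > 41: ...` → n > 41 is False, take else branch → c = 9
So n = 19

Answer: 19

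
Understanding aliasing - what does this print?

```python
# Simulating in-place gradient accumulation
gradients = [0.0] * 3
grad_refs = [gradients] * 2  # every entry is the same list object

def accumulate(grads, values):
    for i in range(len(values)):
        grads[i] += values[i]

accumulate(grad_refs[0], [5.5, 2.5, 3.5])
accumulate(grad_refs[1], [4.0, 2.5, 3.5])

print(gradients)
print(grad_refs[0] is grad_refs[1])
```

Key concept: gradient accumulation aliasing.
Step by step:
`gradients = [0.0] * 3` → gradients = [0.0, 0.0, 0.0]
`grad_refs = [gradients] * 2` → grad_refs = [[0.0, 0.0, 0.0], [0.0, 0.0, 0.0]]
`accumulate(grad_refs[0], [5.5, 2.5, 3.5])` → gradients = [5.5, 2.5, 3.5]; grad_refs = [[5.5, 2.5, 3.5], [5.5, 2.5, 3.5]]
`accumulate(grad_refs[1], [4.0, 2.5, 3.5])` → gradients = [9.5, 5.0, 7.0]; grad_refs = [[9.5, 5.0, 7.0], [9.5, 5.0, 7.0]]
`print(gradients)` → prints [9.5, 5.0, 7.0]
`print(grad_refs[0] is grad_refs[1])` → prints True

Answer:
[9.5, 5.0, 7.0]
True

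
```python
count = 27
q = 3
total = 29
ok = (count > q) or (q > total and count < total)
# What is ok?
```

Trace:
`count = 27` → count = 27
`q = 3` → q = 3
`total = 29` → total = 29
`ok = (count > q) or (q > total and count < total)` → ok = True
So ok = True

Answer: True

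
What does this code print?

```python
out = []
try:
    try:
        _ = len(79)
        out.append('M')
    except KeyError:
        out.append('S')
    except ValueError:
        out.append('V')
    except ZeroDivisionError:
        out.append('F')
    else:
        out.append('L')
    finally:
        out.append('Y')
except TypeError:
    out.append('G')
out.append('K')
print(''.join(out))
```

Execution trace: 'Y' (finally) → 'G' (outer except TypeError) → 'K' (after the try/except). Output: YGK

Answer: YGK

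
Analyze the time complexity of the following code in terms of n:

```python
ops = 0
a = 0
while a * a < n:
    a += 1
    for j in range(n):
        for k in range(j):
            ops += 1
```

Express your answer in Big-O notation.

Each loop level contributes: √n × n × n. Multiplying the contributions gives O(n^2√n).

Answer: O(n^2√n)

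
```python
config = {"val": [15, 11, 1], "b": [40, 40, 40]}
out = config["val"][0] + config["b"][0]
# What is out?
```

Trace:
`config = {"val": [15, 11, 1], "b": [40, 40, 40]}` → config = {'val': [15, 11, 1], 'b': [40, 40, 40]}
`out = config["val"][0] + config["b"][0]` → out = 55
So out = 55

Answer: 55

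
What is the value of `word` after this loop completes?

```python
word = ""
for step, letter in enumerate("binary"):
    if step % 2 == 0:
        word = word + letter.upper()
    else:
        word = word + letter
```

Uppercase even positions in 'binary'
`word` takes the values: "" → "B" → "Bi" → "BiN" → "BiNa" → "BiNaR" → "BiNaRy"

Answer: "BiNaRy"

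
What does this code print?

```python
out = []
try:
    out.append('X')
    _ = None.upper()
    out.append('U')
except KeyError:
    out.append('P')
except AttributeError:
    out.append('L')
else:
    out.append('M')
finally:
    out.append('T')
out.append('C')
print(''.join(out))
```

Execution trace: 'X' (try body) → 'L' (except AttributeError) → 'T' (finally) → 'C' (after the try/except). Output: XLTC

Answer: XLTC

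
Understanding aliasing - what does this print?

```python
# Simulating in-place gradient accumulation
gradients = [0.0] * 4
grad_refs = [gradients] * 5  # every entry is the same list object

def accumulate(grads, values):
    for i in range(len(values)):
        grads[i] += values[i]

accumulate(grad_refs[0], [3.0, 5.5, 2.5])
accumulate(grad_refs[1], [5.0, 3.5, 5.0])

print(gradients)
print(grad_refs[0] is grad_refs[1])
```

Key concept: gradient accumulation aliasing.
Step by step:
`gradients = [0.0] * 4` → gradients = [0.0, 0.0, 0.0, 0.0]
`grad_refs = [gradients] * 5` → grad_refs = [[0.0, 0.0, 0.0, 0.0], [0.0, 0.0, 0.0, 0.0], [0.0, 0.0, 0.0, 0.0], [0.0, 0.0, 0.0, 0.0], [0.0, 0.0, 0.0, 0.0]]
`accumulate(grad_refs[0], [3.0, 5.5, 2.5])` → gradients = [3.0, 5.5, 2.5, 0.0]; grad_refs = [[3.0, 5.5, 2.5, 0.0], [3.0, 5.5, 2.5, 0.0], [3.0, 5.5, 2.5, 0.0], [3.0, 5.5, 2.5, 0.0], [3.0, 5.5, 2.5, 0.0]]
`accumulate(grad_refs[1], [5.0, 3.5, 5.0])` → gradients = [8.0, 9.0, 7.5, 0.0]; grad_refs = [[8.0, 9.0, 7.5, 0.0], [8.0, 9.0, 7.5, 0.0], [8.0, 9.0, 7.5, 0.0], [8.0, 9.0, 7.5, 0.0], [8.0, 9.0, 7.5, 0.0]]
`print(gradients)` → prints [8.0, 9.0, 7.5, 0.0]
`print(grad_refs[0] is grad_refs[1])` → prints True

Answer:
[8.0, 9.0, 7.5, 0.0]
True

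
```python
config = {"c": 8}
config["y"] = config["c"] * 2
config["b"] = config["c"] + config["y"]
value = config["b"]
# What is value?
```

Trace:
`config = {"c": 8}` → config = {'c': 8}
`config["y"] = config["c"] * 2` → config = {'c': 8, 'y': 16}
`config["b"] = config["c"] + config["y"]` → config = {'c': 8, 'y': 16, 'b': 24}
`value = config["b"]` → value = 24
So value = 24

Answer: 24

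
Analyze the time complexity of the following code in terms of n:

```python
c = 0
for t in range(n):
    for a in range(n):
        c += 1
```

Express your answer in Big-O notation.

Each loop level contributes: n × n. Multiplying the contributions gives O(n^2).

Answer: O(n^2)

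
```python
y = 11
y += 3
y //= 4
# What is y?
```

Trace:
`y = 11` → y = 11
`y += 3` → y = 14
`y //= 4` → y = 3
So y = 3

Answer: 3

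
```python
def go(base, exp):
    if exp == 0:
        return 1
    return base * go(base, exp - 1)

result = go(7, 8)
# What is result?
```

go(7, 8) = 7 * 7 * 7 * 7 * 7 * 7 * 7 * 7 = 5764801

Answer: 5764801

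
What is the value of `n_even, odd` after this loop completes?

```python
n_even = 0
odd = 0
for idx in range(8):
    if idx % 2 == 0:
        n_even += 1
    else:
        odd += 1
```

Count evens and odds in range(8)
`n_even, odd` takes the values: (0, 0) → (1, 0) → (1, 1) → (2, 1) → (2, 2) → (3, 2) → (3, 3) → (4, 3) → (4, 4)

Answer: 4, 4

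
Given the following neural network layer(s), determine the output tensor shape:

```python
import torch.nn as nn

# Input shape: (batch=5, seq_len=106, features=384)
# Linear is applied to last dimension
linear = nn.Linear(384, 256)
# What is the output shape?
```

Input: (5, 106, 384) -> Output: (5, 106, 256)

Answer: (5, 106, 256)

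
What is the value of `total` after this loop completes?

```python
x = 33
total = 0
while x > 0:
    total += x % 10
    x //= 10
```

Sum digits of 33
`total` takes the values: 0 → 3 → 6

Answer: 6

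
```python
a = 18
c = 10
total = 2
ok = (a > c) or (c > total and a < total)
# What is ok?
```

Trace:
`a = 18` → a = 18
`c = 10` → c = 10
`total = 2` → total = 2
`ok = (a > c) or (c > total and a < total)` → ok = True
So ok = True

Answer: True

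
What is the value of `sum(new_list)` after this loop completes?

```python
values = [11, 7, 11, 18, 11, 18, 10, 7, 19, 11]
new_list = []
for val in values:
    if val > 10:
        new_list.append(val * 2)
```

Sum of doubled values > 10
`new_list` takes the values: [] → [22] → [22, 22] → [22, 22, 36] → [22, 22, 36, 22] → [22, 22, 36, 22, 36] → [22, 22, 36, 22, 36, 38] → [22, 22, 36, 22, 36, 38, 22]
So `sum(new_list)` = 198

Answer: 198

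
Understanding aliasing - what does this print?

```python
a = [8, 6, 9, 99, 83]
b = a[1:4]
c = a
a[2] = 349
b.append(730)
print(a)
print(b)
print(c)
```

Key concept: slice vs alias.
Step by step:
`a = [8, 6, 9, 99, 83]` → a = [8, 6, 9, 99, 83]
`b = a[1:4]` → b = [6, 9, 99]
`c = a` → c = [8, 6, 9, 99, 83] (same object as a)
`a[2] = 349` → a = [8, 6, 349, 99, 83] (same object as c); c = [8, 6, 349, 99, 83] (same object as a)
`b.append(730)` → b = [6, 9, 99, 730]
`print(a)` → prints [8, 6, 349, 99, 83]
`print(b)` → prints [6, 9, 99, 730]
`print(c)` → prints [8, 6, 349, 99, 83]

Answer:
[8, 6, 349, 99, 83]
[6, 9, 99, 730]
[8, 6, 349, 99, 83]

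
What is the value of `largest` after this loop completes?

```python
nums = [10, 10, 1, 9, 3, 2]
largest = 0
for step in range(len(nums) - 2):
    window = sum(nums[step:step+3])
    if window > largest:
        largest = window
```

Max sum of 3-element window in [10, 10, 1, 9, 3, 2]
`largest` takes the values: 0 → 21

Answer: 21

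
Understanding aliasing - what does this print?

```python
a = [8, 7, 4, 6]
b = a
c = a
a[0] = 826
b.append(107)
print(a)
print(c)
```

Key concept: multiple aliases.
Step by step:
`a = [8, 7, 4, 6]` → a = [8, 7, 4, 6]
`b = a` → b = [8, 7, 4, 6] (same object as a)
`c = a` → c = [8, 7, 4, 6] (same object as a, b)
`a[0] = 826` → a = [826, 7, 4, 6] (same object as b, c); b = [826, 7, 4, 6] (same object as a, c); c = [826, 7, 4, 6] (same object as a, b)
`b.append(107)` → a = [826, 7, 4, 6, 107] (same object as b, c); b = [826, 7, 4, 6, 107] (same object as a, c); c = [826, 7, 4, 6, 107] (same object as a, b)
`print(a)` → prints [826, 7, 4, 6, 107]
`print(c)` → prints [826, 7, 4, 6, 107]

Answer:
[826, 7, 4, 6, 107]
[826, 7, 4, 6, 107]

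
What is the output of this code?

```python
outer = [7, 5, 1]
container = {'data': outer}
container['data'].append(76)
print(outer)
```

Key concept: dict holds reference to list.
Step by step:
`outer = [7, 5, 1]` → outer = [7, 5, 1]
`container = {'data': outer}` → container = {'data': [7, 5, 1]}
`container['data'].append(76)` → outer = [7, 5, 1, 76]; container = {'data': [7, 5, 1, 76]}
`print(outer)` → prints [7, 5, 1, 76]

Answer: [7, 5, 1, 76]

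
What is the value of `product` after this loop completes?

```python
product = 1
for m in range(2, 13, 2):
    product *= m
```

Product of even numbers 2 to 12
`product` takes the values: 1 → 2 → 8 → 48 → 384 → 3840 → 46080

Answer: 46080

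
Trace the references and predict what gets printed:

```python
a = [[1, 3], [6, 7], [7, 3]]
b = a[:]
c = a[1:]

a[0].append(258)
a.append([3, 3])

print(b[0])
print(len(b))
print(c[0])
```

Key concept: slice with nested mutation.
Step by step:
`a = [[1, 3], [6, 7], [7, 3]]` → a = [[1, 3], [6, 7], [7, 3]]
`b = a[:]` → b = [[1, 3], [6, 7], [7, 3]]
`c = a[1:]` → c = [[6, 7], [7, 3]]
`a[0].append(258)` → a = [[1, 3, 258], [6, 7], [7, 3]]; b = [[1, 3, 258], [6, 7], [7, 3]]
`a.append([3, 3])` → a = [[1, 3, 258], [6, 7], [7, 3], [3, 3]]
`print(b[0])` → prints [1, 3, 258]
`print(len(b))` → prints 3
`print(c[0])` → prints [6, 7]

Answer:
[1, 3, 258]
3
[6, 7]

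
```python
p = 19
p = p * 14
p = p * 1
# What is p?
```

Trace:
`p = 19` → p = 19
`p = p * 14` → p = 266
`p = p * 1` → p = 266
So p = 266

Answer: 266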